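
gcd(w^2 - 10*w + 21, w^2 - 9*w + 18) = w - 3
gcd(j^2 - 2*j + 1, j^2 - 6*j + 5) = j - 1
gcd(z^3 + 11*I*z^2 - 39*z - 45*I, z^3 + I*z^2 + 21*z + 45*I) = z^2 + 6*I*z - 9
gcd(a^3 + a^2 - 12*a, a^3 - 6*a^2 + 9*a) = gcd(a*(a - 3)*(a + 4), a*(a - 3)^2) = a^2 - 3*a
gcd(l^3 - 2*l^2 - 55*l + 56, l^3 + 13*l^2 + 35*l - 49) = l^2 + 6*l - 7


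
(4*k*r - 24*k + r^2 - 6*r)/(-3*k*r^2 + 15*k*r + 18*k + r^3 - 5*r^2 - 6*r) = (4*k + r)/(-3*k*r - 3*k + r^2 + r)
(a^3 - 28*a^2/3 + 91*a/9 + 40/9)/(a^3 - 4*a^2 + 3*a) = (9*a^3 - 84*a^2 + 91*a + 40)/(9*a*(a^2 - 4*a + 3))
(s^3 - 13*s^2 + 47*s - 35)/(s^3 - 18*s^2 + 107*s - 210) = (s - 1)/(s - 6)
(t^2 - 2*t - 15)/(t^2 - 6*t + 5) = (t + 3)/(t - 1)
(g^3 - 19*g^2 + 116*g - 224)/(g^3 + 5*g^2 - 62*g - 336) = (g^2 - 11*g + 28)/(g^2 + 13*g + 42)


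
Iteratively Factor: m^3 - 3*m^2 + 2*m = (m)*(m^2 - 3*m + 2) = m*(m - 2)*(m - 1)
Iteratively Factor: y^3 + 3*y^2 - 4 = (y + 2)*(y^2 + y - 2) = (y - 1)*(y + 2)*(y + 2)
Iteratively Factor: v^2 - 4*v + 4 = (v - 2)*(v - 2)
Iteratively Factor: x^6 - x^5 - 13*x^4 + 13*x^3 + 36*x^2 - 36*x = (x + 3)*(x^5 - 4*x^4 - x^3 + 16*x^2 - 12*x) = x*(x + 3)*(x^4 - 4*x^3 - x^2 + 16*x - 12) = x*(x + 2)*(x + 3)*(x^3 - 6*x^2 + 11*x - 6) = x*(x - 2)*(x + 2)*(x + 3)*(x^2 - 4*x + 3) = x*(x - 2)*(x - 1)*(x + 2)*(x + 3)*(x - 3)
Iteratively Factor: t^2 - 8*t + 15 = (t - 3)*(t - 5)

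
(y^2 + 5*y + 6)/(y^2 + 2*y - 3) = (y + 2)/(y - 1)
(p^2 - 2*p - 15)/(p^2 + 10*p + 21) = (p - 5)/(p + 7)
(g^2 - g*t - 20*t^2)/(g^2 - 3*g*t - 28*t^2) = (-g + 5*t)/(-g + 7*t)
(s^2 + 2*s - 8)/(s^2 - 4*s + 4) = (s + 4)/(s - 2)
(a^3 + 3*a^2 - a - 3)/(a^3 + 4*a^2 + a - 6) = (a + 1)/(a + 2)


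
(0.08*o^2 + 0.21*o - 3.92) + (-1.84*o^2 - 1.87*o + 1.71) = -1.76*o^2 - 1.66*o - 2.21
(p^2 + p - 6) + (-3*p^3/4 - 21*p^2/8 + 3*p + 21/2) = -3*p^3/4 - 13*p^2/8 + 4*p + 9/2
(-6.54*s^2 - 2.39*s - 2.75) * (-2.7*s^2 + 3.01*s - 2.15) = 17.658*s^4 - 13.2324*s^3 + 14.2921*s^2 - 3.139*s + 5.9125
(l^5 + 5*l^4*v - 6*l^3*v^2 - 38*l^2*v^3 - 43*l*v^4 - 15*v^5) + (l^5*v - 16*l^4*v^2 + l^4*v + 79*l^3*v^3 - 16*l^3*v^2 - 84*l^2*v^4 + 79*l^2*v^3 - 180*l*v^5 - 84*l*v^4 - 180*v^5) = l^5*v + l^5 - 16*l^4*v^2 + 6*l^4*v + 79*l^3*v^3 - 22*l^3*v^2 - 84*l^2*v^4 + 41*l^2*v^3 - 180*l*v^5 - 127*l*v^4 - 195*v^5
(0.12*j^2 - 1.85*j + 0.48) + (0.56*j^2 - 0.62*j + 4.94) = 0.68*j^2 - 2.47*j + 5.42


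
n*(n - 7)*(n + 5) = n^3 - 2*n^2 - 35*n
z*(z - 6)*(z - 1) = z^3 - 7*z^2 + 6*z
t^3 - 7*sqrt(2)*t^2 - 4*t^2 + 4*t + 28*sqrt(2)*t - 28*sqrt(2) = (t - 2)^2*(t - 7*sqrt(2))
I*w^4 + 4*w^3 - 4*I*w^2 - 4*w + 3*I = (w + 1)*(w - 3*I)*(w - I)*(I*w - I)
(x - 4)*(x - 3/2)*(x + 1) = x^3 - 9*x^2/2 + x/2 + 6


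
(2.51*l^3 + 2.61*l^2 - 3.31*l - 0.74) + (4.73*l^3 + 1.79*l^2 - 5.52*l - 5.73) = 7.24*l^3 + 4.4*l^2 - 8.83*l - 6.47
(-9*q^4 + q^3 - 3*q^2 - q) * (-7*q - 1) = 63*q^5 + 2*q^4 + 20*q^3 + 10*q^2 + q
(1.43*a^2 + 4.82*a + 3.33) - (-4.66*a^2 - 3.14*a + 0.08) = 6.09*a^2 + 7.96*a + 3.25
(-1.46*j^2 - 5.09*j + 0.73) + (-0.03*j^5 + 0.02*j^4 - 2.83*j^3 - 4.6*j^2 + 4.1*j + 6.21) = -0.03*j^5 + 0.02*j^4 - 2.83*j^3 - 6.06*j^2 - 0.99*j + 6.94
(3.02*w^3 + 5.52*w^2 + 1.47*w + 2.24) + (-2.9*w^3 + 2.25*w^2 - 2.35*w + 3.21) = 0.12*w^3 + 7.77*w^2 - 0.88*w + 5.45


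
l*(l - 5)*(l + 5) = l^3 - 25*l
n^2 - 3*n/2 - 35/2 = (n - 5)*(n + 7/2)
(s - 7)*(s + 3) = s^2 - 4*s - 21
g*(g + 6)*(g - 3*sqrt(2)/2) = g^3 - 3*sqrt(2)*g^2/2 + 6*g^2 - 9*sqrt(2)*g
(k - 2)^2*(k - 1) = k^3 - 5*k^2 + 8*k - 4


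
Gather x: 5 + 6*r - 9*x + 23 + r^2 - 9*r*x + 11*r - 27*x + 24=r^2 + 17*r + x*(-9*r - 36) + 52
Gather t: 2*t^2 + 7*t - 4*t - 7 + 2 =2*t^2 + 3*t - 5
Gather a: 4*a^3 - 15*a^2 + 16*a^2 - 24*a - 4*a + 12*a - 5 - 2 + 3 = 4*a^3 + a^2 - 16*a - 4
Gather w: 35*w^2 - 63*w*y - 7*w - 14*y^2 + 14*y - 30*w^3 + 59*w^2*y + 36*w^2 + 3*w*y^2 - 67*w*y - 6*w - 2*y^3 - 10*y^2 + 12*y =-30*w^3 + w^2*(59*y + 71) + w*(3*y^2 - 130*y - 13) - 2*y^3 - 24*y^2 + 26*y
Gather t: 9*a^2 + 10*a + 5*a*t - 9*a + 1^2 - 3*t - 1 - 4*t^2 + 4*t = 9*a^2 + a - 4*t^2 + t*(5*a + 1)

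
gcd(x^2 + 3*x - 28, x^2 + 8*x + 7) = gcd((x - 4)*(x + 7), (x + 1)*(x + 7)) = x + 7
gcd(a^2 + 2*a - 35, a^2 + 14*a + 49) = a + 7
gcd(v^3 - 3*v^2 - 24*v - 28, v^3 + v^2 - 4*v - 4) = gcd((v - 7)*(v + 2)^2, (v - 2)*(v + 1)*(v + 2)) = v + 2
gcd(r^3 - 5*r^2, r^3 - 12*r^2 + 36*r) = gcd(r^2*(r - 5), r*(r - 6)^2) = r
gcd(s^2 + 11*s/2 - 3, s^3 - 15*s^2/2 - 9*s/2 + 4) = s - 1/2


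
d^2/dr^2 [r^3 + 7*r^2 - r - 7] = 6*r + 14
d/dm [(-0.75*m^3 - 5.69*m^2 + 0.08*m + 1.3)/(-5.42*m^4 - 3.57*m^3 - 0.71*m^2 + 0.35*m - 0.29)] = (-4.065*m^6 - 61.6796*m^5 - 18.48*m^4 + 28.2302*m^3 + 12.6408*m^2 + 5.1462*m - 0.4782)/(29.3764*m^8 + 38.6988*m^7 + 20.4413*m^6 + 1.2754*m^5 + 1.1487*m^4 + 1.5736*m^3 + 0.5343*m^2 - 0.203*m + 0.0841)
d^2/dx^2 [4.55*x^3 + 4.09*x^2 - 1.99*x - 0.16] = 27.3*x + 8.18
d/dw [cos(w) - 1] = -sin(w)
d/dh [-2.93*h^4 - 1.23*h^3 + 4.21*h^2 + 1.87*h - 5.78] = -11.72*h^3 - 3.69*h^2 + 8.42*h + 1.87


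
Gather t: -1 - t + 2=1 - t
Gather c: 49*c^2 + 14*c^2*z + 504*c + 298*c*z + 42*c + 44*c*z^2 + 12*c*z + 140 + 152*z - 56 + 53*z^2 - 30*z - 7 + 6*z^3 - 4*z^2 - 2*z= c^2*(14*z + 49) + c*(44*z^2 + 310*z + 546) + 6*z^3 + 49*z^2 + 120*z + 77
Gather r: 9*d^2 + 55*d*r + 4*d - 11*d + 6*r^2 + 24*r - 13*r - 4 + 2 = 9*d^2 - 7*d + 6*r^2 + r*(55*d + 11) - 2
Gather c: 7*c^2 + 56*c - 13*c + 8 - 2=7*c^2 + 43*c + 6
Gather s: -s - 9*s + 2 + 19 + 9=30 - 10*s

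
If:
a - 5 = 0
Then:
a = 5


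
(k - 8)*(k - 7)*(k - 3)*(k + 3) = k^4 - 15*k^3 + 47*k^2 + 135*k - 504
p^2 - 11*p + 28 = (p - 7)*(p - 4)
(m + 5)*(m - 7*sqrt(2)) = m^2 - 7*sqrt(2)*m + 5*m - 35*sqrt(2)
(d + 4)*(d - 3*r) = d^2 - 3*d*r + 4*d - 12*r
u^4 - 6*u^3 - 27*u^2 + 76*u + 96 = (u - 8)*(u - 3)*(u + 1)*(u + 4)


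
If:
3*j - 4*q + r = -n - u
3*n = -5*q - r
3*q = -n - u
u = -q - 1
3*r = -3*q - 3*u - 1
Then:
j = 25/3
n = -19/3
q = 11/3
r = 2/3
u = -14/3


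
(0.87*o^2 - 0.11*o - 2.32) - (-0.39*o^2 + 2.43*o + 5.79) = 1.26*o^2 - 2.54*o - 8.11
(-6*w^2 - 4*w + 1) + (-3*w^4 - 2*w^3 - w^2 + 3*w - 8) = -3*w^4 - 2*w^3 - 7*w^2 - w - 7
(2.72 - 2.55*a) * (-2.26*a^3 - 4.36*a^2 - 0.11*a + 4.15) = 5.763*a^4 + 4.9708*a^3 - 11.5787*a^2 - 10.8817*a + 11.288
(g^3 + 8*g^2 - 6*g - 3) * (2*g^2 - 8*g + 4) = 2*g^5 + 8*g^4 - 72*g^3 + 74*g^2 - 12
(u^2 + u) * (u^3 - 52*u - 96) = u^5 + u^4 - 52*u^3 - 148*u^2 - 96*u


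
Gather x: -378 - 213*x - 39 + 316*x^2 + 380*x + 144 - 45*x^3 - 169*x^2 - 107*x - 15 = -45*x^3 + 147*x^2 + 60*x - 288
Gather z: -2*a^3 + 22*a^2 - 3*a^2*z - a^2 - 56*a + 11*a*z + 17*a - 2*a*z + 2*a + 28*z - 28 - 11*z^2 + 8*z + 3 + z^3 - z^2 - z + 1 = -2*a^3 + 21*a^2 - 37*a + z^3 - 12*z^2 + z*(-3*a^2 + 9*a + 35) - 24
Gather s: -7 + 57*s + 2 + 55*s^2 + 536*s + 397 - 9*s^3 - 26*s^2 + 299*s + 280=-9*s^3 + 29*s^2 + 892*s + 672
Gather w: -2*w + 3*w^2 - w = 3*w^2 - 3*w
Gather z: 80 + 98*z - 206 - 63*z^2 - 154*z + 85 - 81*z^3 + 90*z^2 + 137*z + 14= -81*z^3 + 27*z^2 + 81*z - 27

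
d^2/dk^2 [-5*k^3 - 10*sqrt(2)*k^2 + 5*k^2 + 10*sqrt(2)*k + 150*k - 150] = -30*k - 20*sqrt(2) + 10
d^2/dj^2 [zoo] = 0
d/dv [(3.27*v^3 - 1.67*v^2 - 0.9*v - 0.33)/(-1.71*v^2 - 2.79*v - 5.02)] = (-5.5917*v^4 - 18.2466*v^3 - 46.1259*v^2 + 15.6382*v + 3.5973)/(2.9241*v^4 + 9.5418*v^3 + 24.9525*v^2 + 28.0116*v + 25.2004)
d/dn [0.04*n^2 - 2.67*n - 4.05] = 0.08*n - 2.67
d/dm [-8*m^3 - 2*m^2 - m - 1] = -24*m^2 - 4*m - 1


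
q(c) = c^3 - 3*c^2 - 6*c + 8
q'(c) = 3*c^2 - 6*c - 6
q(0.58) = 3.71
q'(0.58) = -8.47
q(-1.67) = 5.00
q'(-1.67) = 12.39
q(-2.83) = -21.71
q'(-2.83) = 35.01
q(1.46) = -4.04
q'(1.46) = -8.37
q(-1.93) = 1.22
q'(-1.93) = 16.75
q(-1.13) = 9.51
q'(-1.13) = 4.61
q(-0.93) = 10.18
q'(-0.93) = 2.17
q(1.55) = -4.78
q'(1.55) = -8.09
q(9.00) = 440.00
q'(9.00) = 183.00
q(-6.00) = -280.00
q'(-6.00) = 138.00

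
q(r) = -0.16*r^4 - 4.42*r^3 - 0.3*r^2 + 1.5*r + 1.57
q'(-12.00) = -794.82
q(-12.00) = 4260.37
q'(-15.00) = -813.00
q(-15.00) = 6729.07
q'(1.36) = -25.45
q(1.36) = -8.61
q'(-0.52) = -1.68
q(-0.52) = 1.32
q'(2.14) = -66.78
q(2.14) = -43.27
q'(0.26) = 0.44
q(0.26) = 1.86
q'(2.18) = -69.46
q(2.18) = -45.99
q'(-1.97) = -43.89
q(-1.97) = 28.83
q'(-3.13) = -106.90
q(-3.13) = 114.12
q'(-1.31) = -19.03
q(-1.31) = 8.56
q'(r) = -0.64*r^3 - 13.26*r^2 - 0.6*r + 1.5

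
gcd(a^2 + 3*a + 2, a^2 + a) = a + 1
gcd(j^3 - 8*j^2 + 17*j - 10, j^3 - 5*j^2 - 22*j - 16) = 1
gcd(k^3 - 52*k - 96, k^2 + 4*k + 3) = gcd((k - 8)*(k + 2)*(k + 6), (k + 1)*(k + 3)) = 1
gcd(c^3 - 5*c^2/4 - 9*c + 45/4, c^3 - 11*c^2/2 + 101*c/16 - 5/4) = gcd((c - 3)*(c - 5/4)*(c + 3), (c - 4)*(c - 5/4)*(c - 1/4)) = c - 5/4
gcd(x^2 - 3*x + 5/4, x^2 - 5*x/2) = x - 5/2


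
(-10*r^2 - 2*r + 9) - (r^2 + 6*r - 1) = -11*r^2 - 8*r + 10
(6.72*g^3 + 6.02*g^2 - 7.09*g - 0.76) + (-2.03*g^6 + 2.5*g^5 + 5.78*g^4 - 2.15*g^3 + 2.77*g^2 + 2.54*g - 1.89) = -2.03*g^6 + 2.5*g^5 + 5.78*g^4 + 4.57*g^3 + 8.79*g^2 - 4.55*g - 2.65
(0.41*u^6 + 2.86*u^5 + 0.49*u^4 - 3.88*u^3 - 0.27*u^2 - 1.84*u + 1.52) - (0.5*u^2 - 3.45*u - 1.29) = 0.41*u^6 + 2.86*u^5 + 0.49*u^4 - 3.88*u^3 - 0.77*u^2 + 1.61*u + 2.81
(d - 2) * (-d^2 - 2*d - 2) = -d^3 + 2*d + 4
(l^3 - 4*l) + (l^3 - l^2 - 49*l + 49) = 2*l^3 - l^2 - 53*l + 49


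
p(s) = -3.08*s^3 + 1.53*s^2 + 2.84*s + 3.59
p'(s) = -9.24*s^2 + 3.06*s + 2.84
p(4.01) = -159.02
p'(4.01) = -133.47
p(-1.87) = 23.77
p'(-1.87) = -35.19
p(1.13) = 4.31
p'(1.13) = -5.50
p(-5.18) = 458.03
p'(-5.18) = -260.94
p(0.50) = 5.01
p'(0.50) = 2.06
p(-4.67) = 337.39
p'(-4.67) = -212.96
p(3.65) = -115.43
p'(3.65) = -109.09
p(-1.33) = 9.77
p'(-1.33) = -17.57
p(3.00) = -57.28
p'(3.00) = -71.14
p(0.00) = 3.59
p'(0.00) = 2.84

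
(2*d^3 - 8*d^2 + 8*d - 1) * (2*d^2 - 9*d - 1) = 4*d^5 - 34*d^4 + 86*d^3 - 66*d^2 + d + 1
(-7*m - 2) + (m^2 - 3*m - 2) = m^2 - 10*m - 4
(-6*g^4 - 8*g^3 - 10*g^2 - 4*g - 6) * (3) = -18*g^4 - 24*g^3 - 30*g^2 - 12*g - 18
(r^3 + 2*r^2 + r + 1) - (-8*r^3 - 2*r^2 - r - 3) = 9*r^3 + 4*r^2 + 2*r + 4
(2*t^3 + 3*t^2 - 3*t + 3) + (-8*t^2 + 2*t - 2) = 2*t^3 - 5*t^2 - t + 1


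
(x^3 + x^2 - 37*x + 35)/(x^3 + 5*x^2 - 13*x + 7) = (x - 5)/(x - 1)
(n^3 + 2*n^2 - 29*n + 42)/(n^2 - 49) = (n^2 - 5*n + 6)/(n - 7)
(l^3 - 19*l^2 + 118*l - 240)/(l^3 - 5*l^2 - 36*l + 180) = (l - 8)/(l + 6)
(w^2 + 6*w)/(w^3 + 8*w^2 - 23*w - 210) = w/(w^2 + 2*w - 35)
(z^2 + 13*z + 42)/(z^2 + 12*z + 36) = (z + 7)/(z + 6)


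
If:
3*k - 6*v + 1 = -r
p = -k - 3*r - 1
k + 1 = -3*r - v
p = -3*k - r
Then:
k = 5/56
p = 1/7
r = -23/56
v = 1/7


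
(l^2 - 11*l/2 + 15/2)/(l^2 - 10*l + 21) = (l - 5/2)/(l - 7)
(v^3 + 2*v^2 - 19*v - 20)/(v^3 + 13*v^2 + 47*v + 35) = (v - 4)/(v + 7)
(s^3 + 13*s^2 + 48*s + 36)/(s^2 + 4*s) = (s^3 + 13*s^2 + 48*s + 36)/(s*(s + 4))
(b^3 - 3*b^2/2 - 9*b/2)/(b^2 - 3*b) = b + 3/2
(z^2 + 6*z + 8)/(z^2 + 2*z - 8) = (z + 2)/(z - 2)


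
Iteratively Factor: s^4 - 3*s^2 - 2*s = (s)*(s^3 - 3*s - 2) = s*(s + 1)*(s^2 - s - 2) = s*(s + 1)^2*(s - 2)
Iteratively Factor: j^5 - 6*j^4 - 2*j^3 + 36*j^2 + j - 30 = (j - 5)*(j^4 - j^3 - 7*j^2 + j + 6) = (j - 5)*(j - 1)*(j^3 - 7*j - 6) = (j - 5)*(j - 1)*(j + 1)*(j^2 - j - 6) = (j - 5)*(j - 3)*(j - 1)*(j + 1)*(j + 2)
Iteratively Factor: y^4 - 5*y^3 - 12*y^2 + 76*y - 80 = (y - 5)*(y^3 - 12*y + 16) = (y - 5)*(y - 2)*(y^2 + 2*y - 8) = (y - 5)*(y - 2)*(y + 4)*(y - 2)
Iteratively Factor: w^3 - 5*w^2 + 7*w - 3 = (w - 1)*(w^2 - 4*w + 3) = (w - 1)^2*(w - 3)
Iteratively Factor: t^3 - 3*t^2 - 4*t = (t - 4)*(t^2 + t) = t*(t - 4)*(t + 1)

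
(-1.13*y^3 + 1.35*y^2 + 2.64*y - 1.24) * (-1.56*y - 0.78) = 1.7628*y^4 - 1.2246*y^3 - 5.1714*y^2 - 0.1248*y + 0.9672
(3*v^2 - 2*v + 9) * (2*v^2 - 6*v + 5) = 6*v^4 - 22*v^3 + 45*v^2 - 64*v + 45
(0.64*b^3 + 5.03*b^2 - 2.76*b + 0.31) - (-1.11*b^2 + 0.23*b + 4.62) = 0.64*b^3 + 6.14*b^2 - 2.99*b - 4.31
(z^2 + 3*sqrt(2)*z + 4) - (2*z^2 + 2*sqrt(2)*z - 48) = -z^2 + sqrt(2)*z + 52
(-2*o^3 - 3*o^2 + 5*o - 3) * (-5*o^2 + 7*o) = 10*o^5 + o^4 - 46*o^3 + 50*o^2 - 21*o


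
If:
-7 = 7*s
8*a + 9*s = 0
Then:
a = 9/8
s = -1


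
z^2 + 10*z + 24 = (z + 4)*(z + 6)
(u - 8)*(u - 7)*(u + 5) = u^3 - 10*u^2 - 19*u + 280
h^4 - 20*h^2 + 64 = (h - 4)*(h - 2)*(h + 2)*(h + 4)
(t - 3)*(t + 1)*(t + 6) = t^3 + 4*t^2 - 15*t - 18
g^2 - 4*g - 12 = (g - 6)*(g + 2)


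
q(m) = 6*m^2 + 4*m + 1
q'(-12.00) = -140.00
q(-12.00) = 817.00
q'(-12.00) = -140.00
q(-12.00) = 817.00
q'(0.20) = 6.40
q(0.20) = 2.04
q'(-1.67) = -16.04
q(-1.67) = 11.05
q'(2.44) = 33.28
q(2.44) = 46.48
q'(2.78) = 37.36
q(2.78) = 58.49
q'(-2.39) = -24.68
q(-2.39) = 25.71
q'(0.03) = 4.36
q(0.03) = 1.13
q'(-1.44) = -13.28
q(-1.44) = 7.68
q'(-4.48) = -49.76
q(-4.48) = 103.50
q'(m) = 12*m + 4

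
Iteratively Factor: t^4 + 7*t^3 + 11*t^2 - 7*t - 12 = (t + 3)*(t^3 + 4*t^2 - t - 4) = (t + 1)*(t + 3)*(t^2 + 3*t - 4) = (t - 1)*(t + 1)*(t + 3)*(t + 4)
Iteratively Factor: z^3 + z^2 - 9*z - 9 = (z + 1)*(z^2 - 9) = (z + 1)*(z + 3)*(z - 3)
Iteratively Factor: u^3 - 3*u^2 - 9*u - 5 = (u + 1)*(u^2 - 4*u - 5) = (u - 5)*(u + 1)*(u + 1)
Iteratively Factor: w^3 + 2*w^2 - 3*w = (w)*(w^2 + 2*w - 3) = w*(w - 1)*(w + 3)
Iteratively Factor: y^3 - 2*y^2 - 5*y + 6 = (y - 3)*(y^2 + y - 2) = (y - 3)*(y + 2)*(y - 1)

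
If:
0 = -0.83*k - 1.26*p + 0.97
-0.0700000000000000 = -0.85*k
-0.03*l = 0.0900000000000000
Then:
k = 0.08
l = -3.00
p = 0.72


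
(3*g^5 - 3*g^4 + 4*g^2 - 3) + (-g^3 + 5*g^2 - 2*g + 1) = 3*g^5 - 3*g^4 - g^3 + 9*g^2 - 2*g - 2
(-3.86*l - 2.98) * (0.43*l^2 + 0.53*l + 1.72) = -1.6598*l^3 - 3.3272*l^2 - 8.2186*l - 5.1256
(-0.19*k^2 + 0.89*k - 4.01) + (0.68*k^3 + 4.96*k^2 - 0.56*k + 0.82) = 0.68*k^3 + 4.77*k^2 + 0.33*k - 3.19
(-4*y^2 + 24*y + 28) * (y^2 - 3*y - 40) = -4*y^4 + 36*y^3 + 116*y^2 - 1044*y - 1120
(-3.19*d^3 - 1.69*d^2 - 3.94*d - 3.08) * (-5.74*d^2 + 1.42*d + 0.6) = 18.3106*d^5 + 5.1708*d^4 + 18.3018*d^3 + 11.0704*d^2 - 6.7376*d - 1.848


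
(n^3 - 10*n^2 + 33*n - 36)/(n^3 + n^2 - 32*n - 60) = (n^3 - 10*n^2 + 33*n - 36)/(n^3 + n^2 - 32*n - 60)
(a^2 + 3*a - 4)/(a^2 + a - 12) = (a - 1)/(a - 3)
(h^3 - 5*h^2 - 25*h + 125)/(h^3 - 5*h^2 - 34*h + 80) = (h^2 - 10*h + 25)/(h^2 - 10*h + 16)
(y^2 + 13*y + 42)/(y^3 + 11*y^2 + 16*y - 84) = 1/(y - 2)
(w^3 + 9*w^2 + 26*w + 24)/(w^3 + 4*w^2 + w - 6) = (w + 4)/(w - 1)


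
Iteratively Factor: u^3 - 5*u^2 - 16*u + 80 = (u - 4)*(u^2 - u - 20) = (u - 4)*(u + 4)*(u - 5)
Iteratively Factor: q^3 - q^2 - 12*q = (q - 4)*(q^2 + 3*q) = (q - 4)*(q + 3)*(q)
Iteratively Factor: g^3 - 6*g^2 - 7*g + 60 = (g - 4)*(g^2 - 2*g - 15) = (g - 5)*(g - 4)*(g + 3)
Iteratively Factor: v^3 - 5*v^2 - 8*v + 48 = (v - 4)*(v^2 - v - 12) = (v - 4)^2*(v + 3)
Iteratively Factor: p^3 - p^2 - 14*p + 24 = (p - 2)*(p^2 + p - 12) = (p - 2)*(p + 4)*(p - 3)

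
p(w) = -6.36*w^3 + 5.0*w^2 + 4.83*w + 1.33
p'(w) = -19.08*w^2 + 10.0*w + 4.83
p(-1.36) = 20.01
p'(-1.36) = -44.06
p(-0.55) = 1.24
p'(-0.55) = -6.44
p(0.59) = 4.61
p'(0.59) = 4.09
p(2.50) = -54.72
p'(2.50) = -89.42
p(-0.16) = 0.71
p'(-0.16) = 2.74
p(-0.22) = 0.58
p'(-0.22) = 1.71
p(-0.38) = 0.57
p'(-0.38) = -1.73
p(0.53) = 4.35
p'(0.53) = 4.77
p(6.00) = -1163.45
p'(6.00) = -622.05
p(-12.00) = 11653.45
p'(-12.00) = -2862.69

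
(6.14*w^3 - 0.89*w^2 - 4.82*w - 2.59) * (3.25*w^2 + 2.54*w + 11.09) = 19.955*w^5 + 12.7031*w^4 + 50.167*w^3 - 30.5304*w^2 - 60.0324*w - 28.7231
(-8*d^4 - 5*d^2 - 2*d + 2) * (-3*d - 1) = 24*d^5 + 8*d^4 + 15*d^3 + 11*d^2 - 4*d - 2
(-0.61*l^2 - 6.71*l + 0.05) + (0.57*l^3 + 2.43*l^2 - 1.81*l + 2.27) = 0.57*l^3 + 1.82*l^2 - 8.52*l + 2.32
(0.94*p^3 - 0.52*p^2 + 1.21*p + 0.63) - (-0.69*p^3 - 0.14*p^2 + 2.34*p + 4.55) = 1.63*p^3 - 0.38*p^2 - 1.13*p - 3.92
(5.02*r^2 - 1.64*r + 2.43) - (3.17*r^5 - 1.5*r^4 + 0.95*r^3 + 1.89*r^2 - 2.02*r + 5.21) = -3.17*r^5 + 1.5*r^4 - 0.95*r^3 + 3.13*r^2 + 0.38*r - 2.78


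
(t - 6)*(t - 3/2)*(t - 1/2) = t^3 - 8*t^2 + 51*t/4 - 9/2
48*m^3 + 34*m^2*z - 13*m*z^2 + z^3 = (-8*m + z)*(-6*m + z)*(m + z)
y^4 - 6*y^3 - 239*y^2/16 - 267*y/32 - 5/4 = (y - 8)*(y + 1/4)*(y + 1/2)*(y + 5/4)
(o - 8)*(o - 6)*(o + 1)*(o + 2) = o^4 - 11*o^3 + 8*o^2 + 116*o + 96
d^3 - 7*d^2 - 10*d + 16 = (d - 8)*(d - 1)*(d + 2)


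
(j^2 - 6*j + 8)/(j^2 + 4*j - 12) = (j - 4)/(j + 6)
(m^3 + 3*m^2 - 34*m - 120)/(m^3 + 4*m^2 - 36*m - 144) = (m + 5)/(m + 6)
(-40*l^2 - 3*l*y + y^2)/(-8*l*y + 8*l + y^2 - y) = (5*l + y)/(y - 1)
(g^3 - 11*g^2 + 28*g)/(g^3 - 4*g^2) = (g - 7)/g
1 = 1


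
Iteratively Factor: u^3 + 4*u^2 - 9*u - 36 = (u + 4)*(u^2 - 9) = (u + 3)*(u + 4)*(u - 3)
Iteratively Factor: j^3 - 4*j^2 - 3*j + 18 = (j + 2)*(j^2 - 6*j + 9) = (j - 3)*(j + 2)*(j - 3)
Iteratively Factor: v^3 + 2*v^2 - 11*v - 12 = (v + 1)*(v^2 + v - 12) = (v + 1)*(v + 4)*(v - 3)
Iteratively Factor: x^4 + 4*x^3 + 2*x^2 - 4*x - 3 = (x - 1)*(x^3 + 5*x^2 + 7*x + 3) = (x - 1)*(x + 1)*(x^2 + 4*x + 3) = (x - 1)*(x + 1)*(x + 3)*(x + 1)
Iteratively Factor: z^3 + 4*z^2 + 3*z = (z + 3)*(z^2 + z) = (z + 1)*(z + 3)*(z)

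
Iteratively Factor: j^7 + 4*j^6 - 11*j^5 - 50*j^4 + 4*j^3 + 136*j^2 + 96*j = (j + 2)*(j^6 + 2*j^5 - 15*j^4 - 20*j^3 + 44*j^2 + 48*j) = j*(j + 2)*(j^5 + 2*j^4 - 15*j^3 - 20*j^2 + 44*j + 48) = j*(j - 3)*(j + 2)*(j^4 + 5*j^3 - 20*j - 16) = j*(j - 3)*(j + 2)*(j + 4)*(j^3 + j^2 - 4*j - 4) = j*(j - 3)*(j - 2)*(j + 2)*(j + 4)*(j^2 + 3*j + 2) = j*(j - 3)*(j - 2)*(j + 2)^2*(j + 4)*(j + 1)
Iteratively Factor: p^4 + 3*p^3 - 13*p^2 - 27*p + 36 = (p + 3)*(p^3 - 13*p + 12) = (p - 1)*(p + 3)*(p^2 + p - 12) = (p - 3)*(p - 1)*(p + 3)*(p + 4)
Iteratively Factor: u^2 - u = (u)*(u - 1)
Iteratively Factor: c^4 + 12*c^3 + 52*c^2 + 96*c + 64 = (c + 4)*(c^3 + 8*c^2 + 20*c + 16) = (c + 2)*(c + 4)*(c^2 + 6*c + 8) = (c + 2)^2*(c + 4)*(c + 4)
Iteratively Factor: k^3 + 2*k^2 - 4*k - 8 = (k - 2)*(k^2 + 4*k + 4) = (k - 2)*(k + 2)*(k + 2)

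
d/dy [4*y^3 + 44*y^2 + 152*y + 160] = 12*y^2 + 88*y + 152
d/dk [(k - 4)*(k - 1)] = 2*k - 5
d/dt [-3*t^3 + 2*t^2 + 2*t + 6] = -9*t^2 + 4*t + 2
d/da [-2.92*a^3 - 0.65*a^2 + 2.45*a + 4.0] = -8.76*a^2 - 1.3*a + 2.45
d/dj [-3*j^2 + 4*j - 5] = 4 - 6*j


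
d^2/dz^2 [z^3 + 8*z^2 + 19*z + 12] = 6*z + 16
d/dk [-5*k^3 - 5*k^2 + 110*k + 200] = -15*k^2 - 10*k + 110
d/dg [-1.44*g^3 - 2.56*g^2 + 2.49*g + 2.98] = -4.32*g^2 - 5.12*g + 2.49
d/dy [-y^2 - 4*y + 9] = -2*y - 4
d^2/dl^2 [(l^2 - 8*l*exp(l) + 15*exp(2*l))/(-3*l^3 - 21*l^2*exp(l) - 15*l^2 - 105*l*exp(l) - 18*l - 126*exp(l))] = (((l^2 - 8*l*exp(l) + 15*exp(2*l))*(7*l^2*exp(l) + 63*l*exp(l) + 6*l + 126*exp(l) + 10) - 4*(4*l*exp(l) - l - 15*exp(2*l) + 4*exp(l))*(7*l^2*exp(l) + 3*l^2 + 49*l*exp(l) + 10*l + 77*exp(l) + 6))*(l^3 + 7*l^2*exp(l) + 5*l^2 + 35*l*exp(l) + 6*l + 42*exp(l)) - 2*(l^2 - 8*l*exp(l) + 15*exp(2*l))*(7*l^2*exp(l) + 3*l^2 + 49*l*exp(l) + 10*l + 77*exp(l) + 6)^2 + 2*(4*l*exp(l) - 30*exp(2*l) + 8*exp(l) - 1)*(l^3 + 7*l^2*exp(l) + 5*l^2 + 35*l*exp(l) + 6*l + 42*exp(l))^2)/(3*(l^3 + 7*l^2*exp(l) + 5*l^2 + 35*l*exp(l) + 6*l + 42*exp(l))^3)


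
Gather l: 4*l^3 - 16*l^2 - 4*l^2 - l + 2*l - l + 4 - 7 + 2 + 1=4*l^3 - 20*l^2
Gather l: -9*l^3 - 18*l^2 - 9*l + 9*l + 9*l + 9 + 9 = -9*l^3 - 18*l^2 + 9*l + 18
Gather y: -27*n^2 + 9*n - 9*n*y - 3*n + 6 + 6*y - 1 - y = -27*n^2 + 6*n + y*(5 - 9*n) + 5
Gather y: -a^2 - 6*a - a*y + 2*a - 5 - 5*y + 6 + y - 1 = -a^2 - 4*a + y*(-a - 4)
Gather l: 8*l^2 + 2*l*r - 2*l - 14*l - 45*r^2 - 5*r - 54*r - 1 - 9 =8*l^2 + l*(2*r - 16) - 45*r^2 - 59*r - 10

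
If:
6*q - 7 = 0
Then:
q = 7/6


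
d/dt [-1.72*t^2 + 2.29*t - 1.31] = 2.29 - 3.44*t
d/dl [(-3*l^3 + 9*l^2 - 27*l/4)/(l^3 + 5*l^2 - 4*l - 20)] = 3*(-32*l^4 + 50*l^3 + 237*l^2 - 480*l + 180)/(4*(l^6 + 10*l^5 + 17*l^4 - 80*l^3 - 184*l^2 + 160*l + 400))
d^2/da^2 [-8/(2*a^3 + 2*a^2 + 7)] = 32*(-2*a^2*(3*a + 2)^2 + (3*a + 1)*(2*a^3 + 2*a^2 + 7))/(2*a^3 + 2*a^2 + 7)^3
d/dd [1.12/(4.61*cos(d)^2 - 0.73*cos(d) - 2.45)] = (10.3264*cos(d) - 0.8176)*sin(d)/(-4.61*cos(d)^2 + 0.73*cos(d) + 2.45)^2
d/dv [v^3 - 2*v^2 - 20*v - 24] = 3*v^2 - 4*v - 20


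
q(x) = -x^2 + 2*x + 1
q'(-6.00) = 14.00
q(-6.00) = -47.00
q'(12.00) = -22.00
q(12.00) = -119.00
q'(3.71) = -5.42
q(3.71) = -5.34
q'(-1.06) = 4.12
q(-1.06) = -2.24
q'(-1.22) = 4.44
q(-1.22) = -2.93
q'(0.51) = 0.98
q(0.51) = 1.76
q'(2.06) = -2.12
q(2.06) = 0.88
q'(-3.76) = 9.52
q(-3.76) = -20.66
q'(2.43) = -2.86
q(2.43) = -0.04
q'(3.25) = -4.50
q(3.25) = -3.06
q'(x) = 2 - 2*x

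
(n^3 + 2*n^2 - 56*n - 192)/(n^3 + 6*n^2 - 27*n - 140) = (n^2 - 2*n - 48)/(n^2 + 2*n - 35)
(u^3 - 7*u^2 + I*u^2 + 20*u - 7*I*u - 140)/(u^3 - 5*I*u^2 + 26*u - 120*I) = (u - 7)/(u - 6*I)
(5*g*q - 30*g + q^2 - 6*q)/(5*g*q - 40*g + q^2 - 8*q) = (q - 6)/(q - 8)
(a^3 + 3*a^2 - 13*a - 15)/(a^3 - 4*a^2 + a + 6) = (a + 5)/(a - 2)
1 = 1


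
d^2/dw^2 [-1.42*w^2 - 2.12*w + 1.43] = -2.84000000000000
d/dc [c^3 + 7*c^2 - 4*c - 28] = 3*c^2 + 14*c - 4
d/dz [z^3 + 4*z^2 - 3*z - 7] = 3*z^2 + 8*z - 3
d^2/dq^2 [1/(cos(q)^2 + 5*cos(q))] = (-(1 - cos(2*q))^2 + 75*cos(q)/4 - 27*cos(2*q)/2 - 15*cos(3*q)/4 + 81/2)/((cos(q) + 5)^3*cos(q)^3)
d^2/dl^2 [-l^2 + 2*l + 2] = -2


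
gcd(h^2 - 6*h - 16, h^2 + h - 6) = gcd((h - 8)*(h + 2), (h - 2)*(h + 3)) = 1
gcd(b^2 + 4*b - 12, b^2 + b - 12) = 1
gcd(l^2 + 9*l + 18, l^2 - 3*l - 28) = 1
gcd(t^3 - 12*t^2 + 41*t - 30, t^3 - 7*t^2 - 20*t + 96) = 1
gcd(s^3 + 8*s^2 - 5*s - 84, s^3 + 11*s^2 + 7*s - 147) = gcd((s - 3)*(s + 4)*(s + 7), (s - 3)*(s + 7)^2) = s^2 + 4*s - 21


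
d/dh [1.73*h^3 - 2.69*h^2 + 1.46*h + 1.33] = 5.19*h^2 - 5.38*h + 1.46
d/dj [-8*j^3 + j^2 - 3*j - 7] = -24*j^2 + 2*j - 3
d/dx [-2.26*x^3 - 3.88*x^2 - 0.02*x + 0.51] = -6.78*x^2 - 7.76*x - 0.02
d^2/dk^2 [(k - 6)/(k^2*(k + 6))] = 6*(k^3 - 6*k^2 - 84*k - 216)/(k^4*(k^3 + 18*k^2 + 108*k + 216))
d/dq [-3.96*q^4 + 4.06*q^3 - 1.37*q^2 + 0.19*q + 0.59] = -15.84*q^3 + 12.18*q^2 - 2.74*q + 0.19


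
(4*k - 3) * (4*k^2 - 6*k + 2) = 16*k^3 - 36*k^2 + 26*k - 6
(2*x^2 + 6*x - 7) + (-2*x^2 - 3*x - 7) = 3*x - 14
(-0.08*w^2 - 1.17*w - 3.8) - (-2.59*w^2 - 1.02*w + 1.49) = 2.51*w^2 - 0.15*w - 5.29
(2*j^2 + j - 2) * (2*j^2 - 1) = 4*j^4 + 2*j^3 - 6*j^2 - j + 2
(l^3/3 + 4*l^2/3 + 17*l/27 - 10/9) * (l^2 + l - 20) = l^5/3 + 5*l^4/3 - 127*l^3/27 - 733*l^2/27 - 370*l/27 + 200/9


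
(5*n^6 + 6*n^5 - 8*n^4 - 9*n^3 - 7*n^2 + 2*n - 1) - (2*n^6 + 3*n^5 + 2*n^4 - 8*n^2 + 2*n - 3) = 3*n^6 + 3*n^5 - 10*n^4 - 9*n^3 + n^2 + 2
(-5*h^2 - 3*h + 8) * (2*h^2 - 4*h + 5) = -10*h^4 + 14*h^3 + 3*h^2 - 47*h + 40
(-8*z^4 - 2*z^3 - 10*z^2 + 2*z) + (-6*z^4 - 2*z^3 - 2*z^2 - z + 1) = -14*z^4 - 4*z^3 - 12*z^2 + z + 1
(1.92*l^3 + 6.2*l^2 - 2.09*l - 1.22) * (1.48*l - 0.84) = 2.8416*l^4 + 7.5632*l^3 - 8.3012*l^2 - 0.05*l + 1.0248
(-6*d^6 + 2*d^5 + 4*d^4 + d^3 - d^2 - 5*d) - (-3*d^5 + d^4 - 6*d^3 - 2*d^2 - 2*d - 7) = -6*d^6 + 5*d^5 + 3*d^4 + 7*d^3 + d^2 - 3*d + 7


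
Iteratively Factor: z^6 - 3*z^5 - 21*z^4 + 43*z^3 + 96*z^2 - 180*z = (z - 2)*(z^5 - z^4 - 23*z^3 - 3*z^2 + 90*z) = (z - 2)^2*(z^4 + z^3 - 21*z^2 - 45*z) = z*(z - 2)^2*(z^3 + z^2 - 21*z - 45) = z*(z - 2)^2*(z + 3)*(z^2 - 2*z - 15) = z*(z - 5)*(z - 2)^2*(z + 3)*(z + 3)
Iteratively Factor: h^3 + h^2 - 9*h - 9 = (h + 3)*(h^2 - 2*h - 3) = (h - 3)*(h + 3)*(h + 1)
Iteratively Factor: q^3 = (q)*(q^2) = q^2*(q)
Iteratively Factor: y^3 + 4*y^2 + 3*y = (y)*(y^2 + 4*y + 3) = y*(y + 1)*(y + 3)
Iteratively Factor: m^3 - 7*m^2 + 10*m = (m)*(m^2 - 7*m + 10) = m*(m - 2)*(m - 5)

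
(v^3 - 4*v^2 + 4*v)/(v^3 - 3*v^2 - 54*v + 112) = v*(v - 2)/(v^2 - v - 56)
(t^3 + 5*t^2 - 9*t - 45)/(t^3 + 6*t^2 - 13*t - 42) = (t^2 + 8*t + 15)/(t^2 + 9*t + 14)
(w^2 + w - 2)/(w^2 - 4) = (w - 1)/(w - 2)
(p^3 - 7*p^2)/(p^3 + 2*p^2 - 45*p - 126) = p^2/(p^2 + 9*p + 18)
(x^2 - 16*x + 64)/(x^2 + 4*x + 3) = (x^2 - 16*x + 64)/(x^2 + 4*x + 3)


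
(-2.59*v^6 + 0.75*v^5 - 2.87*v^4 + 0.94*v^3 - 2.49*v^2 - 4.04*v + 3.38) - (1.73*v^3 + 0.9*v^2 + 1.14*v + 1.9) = -2.59*v^6 + 0.75*v^5 - 2.87*v^4 - 0.79*v^3 - 3.39*v^2 - 5.18*v + 1.48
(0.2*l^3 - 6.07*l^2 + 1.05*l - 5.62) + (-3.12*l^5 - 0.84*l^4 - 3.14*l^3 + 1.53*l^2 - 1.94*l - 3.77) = -3.12*l^5 - 0.84*l^4 - 2.94*l^3 - 4.54*l^2 - 0.89*l - 9.39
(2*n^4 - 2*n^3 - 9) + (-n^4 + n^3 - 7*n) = n^4 - n^3 - 7*n - 9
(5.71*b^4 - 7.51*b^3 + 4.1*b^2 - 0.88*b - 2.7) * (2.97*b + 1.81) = 16.9587*b^5 - 11.9696*b^4 - 1.4161*b^3 + 4.8074*b^2 - 9.6118*b - 4.887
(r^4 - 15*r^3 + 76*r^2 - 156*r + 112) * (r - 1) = r^5 - 16*r^4 + 91*r^3 - 232*r^2 + 268*r - 112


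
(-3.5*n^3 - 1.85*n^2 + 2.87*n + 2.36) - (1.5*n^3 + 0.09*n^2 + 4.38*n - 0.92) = -5.0*n^3 - 1.94*n^2 - 1.51*n + 3.28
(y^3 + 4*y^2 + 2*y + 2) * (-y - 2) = -y^4 - 6*y^3 - 10*y^2 - 6*y - 4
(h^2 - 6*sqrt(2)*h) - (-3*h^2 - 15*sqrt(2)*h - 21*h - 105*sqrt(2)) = 4*h^2 + 9*sqrt(2)*h + 21*h + 105*sqrt(2)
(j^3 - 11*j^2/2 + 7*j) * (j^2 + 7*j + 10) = j^5 + 3*j^4/2 - 43*j^3/2 - 6*j^2 + 70*j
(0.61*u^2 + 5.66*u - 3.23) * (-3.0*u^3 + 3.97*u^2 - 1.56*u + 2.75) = -1.83*u^5 - 14.5583*u^4 + 31.2086*u^3 - 19.9752*u^2 + 20.6038*u - 8.8825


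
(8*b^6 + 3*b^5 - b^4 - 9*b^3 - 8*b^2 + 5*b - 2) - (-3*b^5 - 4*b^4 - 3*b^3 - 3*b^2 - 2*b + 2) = 8*b^6 + 6*b^5 + 3*b^4 - 6*b^3 - 5*b^2 + 7*b - 4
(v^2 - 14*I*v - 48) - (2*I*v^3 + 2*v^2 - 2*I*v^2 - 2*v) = -2*I*v^3 - v^2 + 2*I*v^2 + 2*v - 14*I*v - 48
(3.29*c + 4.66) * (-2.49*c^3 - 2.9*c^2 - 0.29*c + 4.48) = -8.1921*c^4 - 21.1444*c^3 - 14.4681*c^2 + 13.3878*c + 20.8768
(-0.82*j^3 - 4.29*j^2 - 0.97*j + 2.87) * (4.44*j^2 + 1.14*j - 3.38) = -3.6408*j^5 - 19.9824*j^4 - 6.4258*j^3 + 26.1372*j^2 + 6.5504*j - 9.7006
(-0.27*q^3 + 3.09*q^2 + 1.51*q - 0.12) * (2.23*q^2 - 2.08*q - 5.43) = -0.6021*q^5 + 7.4523*q^4 - 1.5938*q^3 - 20.1871*q^2 - 7.9497*q + 0.6516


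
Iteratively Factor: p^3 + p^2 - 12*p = (p + 4)*(p^2 - 3*p) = (p - 3)*(p + 4)*(p)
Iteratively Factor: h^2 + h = (h + 1)*(h)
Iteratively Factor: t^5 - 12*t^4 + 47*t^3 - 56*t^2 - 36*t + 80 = (t - 2)*(t^4 - 10*t^3 + 27*t^2 - 2*t - 40) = (t - 2)*(t + 1)*(t^3 - 11*t^2 + 38*t - 40) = (t - 5)*(t - 2)*(t + 1)*(t^2 - 6*t + 8) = (t - 5)*(t - 2)^2*(t + 1)*(t - 4)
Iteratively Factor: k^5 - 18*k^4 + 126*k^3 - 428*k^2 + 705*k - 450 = (k - 2)*(k^4 - 16*k^3 + 94*k^2 - 240*k + 225) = (k - 5)*(k - 2)*(k^3 - 11*k^2 + 39*k - 45) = (k - 5)*(k - 3)*(k - 2)*(k^2 - 8*k + 15) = (k - 5)^2*(k - 3)*(k - 2)*(k - 3)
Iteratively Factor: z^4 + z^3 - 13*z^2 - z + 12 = (z + 4)*(z^3 - 3*z^2 - z + 3) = (z + 1)*(z + 4)*(z^2 - 4*z + 3) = (z - 3)*(z + 1)*(z + 4)*(z - 1)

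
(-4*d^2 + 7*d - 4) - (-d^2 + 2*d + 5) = -3*d^2 + 5*d - 9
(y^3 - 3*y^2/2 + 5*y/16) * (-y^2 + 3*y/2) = -y^5 + 3*y^4 - 41*y^3/16 + 15*y^2/32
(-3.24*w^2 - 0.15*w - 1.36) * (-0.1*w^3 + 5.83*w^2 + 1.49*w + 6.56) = 0.324*w^5 - 18.8742*w^4 - 5.5661*w^3 - 29.4067*w^2 - 3.0104*w - 8.9216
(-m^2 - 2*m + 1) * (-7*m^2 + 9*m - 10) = 7*m^4 + 5*m^3 - 15*m^2 + 29*m - 10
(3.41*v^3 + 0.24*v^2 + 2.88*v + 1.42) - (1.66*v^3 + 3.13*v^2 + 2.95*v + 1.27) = 1.75*v^3 - 2.89*v^2 - 0.0700000000000003*v + 0.15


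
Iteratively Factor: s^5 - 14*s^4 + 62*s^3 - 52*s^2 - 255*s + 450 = (s - 3)*(s^4 - 11*s^3 + 29*s^2 + 35*s - 150) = (s - 3)*(s + 2)*(s^3 - 13*s^2 + 55*s - 75) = (s - 5)*(s - 3)*(s + 2)*(s^2 - 8*s + 15) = (s - 5)^2*(s - 3)*(s + 2)*(s - 3)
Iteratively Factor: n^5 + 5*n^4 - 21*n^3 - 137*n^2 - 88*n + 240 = (n + 3)*(n^4 + 2*n^3 - 27*n^2 - 56*n + 80) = (n - 1)*(n + 3)*(n^3 + 3*n^2 - 24*n - 80) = (n - 1)*(n + 3)*(n + 4)*(n^2 - n - 20) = (n - 1)*(n + 3)*(n + 4)^2*(n - 5)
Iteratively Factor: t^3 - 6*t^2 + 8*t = (t)*(t^2 - 6*t + 8) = t*(t - 2)*(t - 4)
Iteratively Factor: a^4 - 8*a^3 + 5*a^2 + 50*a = (a - 5)*(a^3 - 3*a^2 - 10*a) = (a - 5)^2*(a^2 + 2*a) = (a - 5)^2*(a + 2)*(a)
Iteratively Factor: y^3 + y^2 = (y + 1)*(y^2) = y*(y + 1)*(y)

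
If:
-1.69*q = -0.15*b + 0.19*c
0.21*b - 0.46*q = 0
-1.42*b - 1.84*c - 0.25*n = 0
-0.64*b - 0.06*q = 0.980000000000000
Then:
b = -1.47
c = 4.80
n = -27.01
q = -0.67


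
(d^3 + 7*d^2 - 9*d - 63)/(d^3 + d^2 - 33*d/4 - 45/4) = 4*(d^2 + 10*d + 21)/(4*d^2 + 16*d + 15)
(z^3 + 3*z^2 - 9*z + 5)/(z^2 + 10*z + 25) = (z^2 - 2*z + 1)/(z + 5)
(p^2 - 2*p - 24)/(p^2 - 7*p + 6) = (p + 4)/(p - 1)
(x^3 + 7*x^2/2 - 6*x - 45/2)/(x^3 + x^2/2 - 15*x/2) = (x + 3)/x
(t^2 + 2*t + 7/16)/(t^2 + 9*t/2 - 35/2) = (16*t^2 + 32*t + 7)/(8*(2*t^2 + 9*t - 35))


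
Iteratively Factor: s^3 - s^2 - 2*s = (s + 1)*(s^2 - 2*s) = s*(s + 1)*(s - 2)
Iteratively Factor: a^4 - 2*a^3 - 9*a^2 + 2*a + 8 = (a + 2)*(a^3 - 4*a^2 - a + 4) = (a + 1)*(a + 2)*(a^2 - 5*a + 4) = (a - 4)*(a + 1)*(a + 2)*(a - 1)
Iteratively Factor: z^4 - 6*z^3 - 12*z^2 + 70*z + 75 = (z - 5)*(z^3 - z^2 - 17*z - 15) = (z - 5)*(z + 3)*(z^2 - 4*z - 5) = (z - 5)*(z + 1)*(z + 3)*(z - 5)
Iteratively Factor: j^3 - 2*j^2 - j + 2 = (j - 1)*(j^2 - j - 2) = (j - 1)*(j + 1)*(j - 2)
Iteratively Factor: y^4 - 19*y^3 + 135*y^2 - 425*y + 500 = (y - 5)*(y^3 - 14*y^2 + 65*y - 100) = (y - 5)*(y - 4)*(y^2 - 10*y + 25) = (y - 5)^2*(y - 4)*(y - 5)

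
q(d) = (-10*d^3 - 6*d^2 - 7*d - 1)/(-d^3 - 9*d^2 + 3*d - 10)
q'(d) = (-30*d^2 - 12*d - 7)/(-d^3 - 9*d^2 + 3*d - 10) + (3*d^2 + 18*d - 3)*(-10*d^3 - 6*d^2 - 7*d - 1)/(-d^3 - 9*d^2 + 3*d - 10)^2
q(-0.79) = -0.33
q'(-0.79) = 0.64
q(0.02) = 0.11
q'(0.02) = 0.76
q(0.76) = 1.06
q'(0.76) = 1.52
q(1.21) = 1.69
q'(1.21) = 1.24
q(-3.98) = -5.54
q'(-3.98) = 2.80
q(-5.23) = -10.11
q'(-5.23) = 4.75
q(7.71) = 5.10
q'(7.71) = 0.29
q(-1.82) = -1.33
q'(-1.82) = 1.28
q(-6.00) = -14.60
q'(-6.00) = 7.14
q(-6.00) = -14.60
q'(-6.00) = 7.14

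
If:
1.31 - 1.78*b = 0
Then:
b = 0.74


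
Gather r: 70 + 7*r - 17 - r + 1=6*r + 54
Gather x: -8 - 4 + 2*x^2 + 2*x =2*x^2 + 2*x - 12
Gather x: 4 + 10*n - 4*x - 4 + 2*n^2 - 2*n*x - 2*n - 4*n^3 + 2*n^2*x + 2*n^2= -4*n^3 + 4*n^2 + 8*n + x*(2*n^2 - 2*n - 4)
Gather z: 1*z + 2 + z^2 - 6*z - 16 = z^2 - 5*z - 14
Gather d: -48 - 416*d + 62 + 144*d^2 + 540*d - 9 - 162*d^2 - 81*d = -18*d^2 + 43*d + 5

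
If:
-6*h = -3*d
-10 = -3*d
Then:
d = 10/3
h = 5/3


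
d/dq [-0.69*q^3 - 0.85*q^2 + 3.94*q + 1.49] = -2.07*q^2 - 1.7*q + 3.94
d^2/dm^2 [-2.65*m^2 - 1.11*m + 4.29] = -5.30000000000000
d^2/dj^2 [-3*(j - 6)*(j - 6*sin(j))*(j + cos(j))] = -18*j^2*sin(j) + 3*j^2*cos(j) + 120*j*sin(j) - 36*j*sin(2*j) + 54*j*cos(j) - 18*j + 216*sin(2*j) - 222*cos(j) + 36*cos(2*j) + 36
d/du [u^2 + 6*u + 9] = 2*u + 6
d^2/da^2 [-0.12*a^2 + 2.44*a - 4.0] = -0.240000000000000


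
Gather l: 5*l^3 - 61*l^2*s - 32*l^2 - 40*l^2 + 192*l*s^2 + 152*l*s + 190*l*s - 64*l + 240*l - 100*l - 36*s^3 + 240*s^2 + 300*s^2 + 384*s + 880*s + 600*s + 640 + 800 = 5*l^3 + l^2*(-61*s - 72) + l*(192*s^2 + 342*s + 76) - 36*s^3 + 540*s^2 + 1864*s + 1440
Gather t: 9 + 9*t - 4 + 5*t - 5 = 14*t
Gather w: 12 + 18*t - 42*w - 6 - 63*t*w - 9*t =9*t + w*(-63*t - 42) + 6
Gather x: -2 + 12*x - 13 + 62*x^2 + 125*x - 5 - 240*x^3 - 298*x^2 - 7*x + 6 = -240*x^3 - 236*x^2 + 130*x - 14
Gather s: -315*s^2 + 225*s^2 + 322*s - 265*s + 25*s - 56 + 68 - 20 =-90*s^2 + 82*s - 8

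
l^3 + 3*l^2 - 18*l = l*(l - 3)*(l + 6)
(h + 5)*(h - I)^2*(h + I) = h^4 + 5*h^3 - I*h^3 + h^2 - 5*I*h^2 + 5*h - I*h - 5*I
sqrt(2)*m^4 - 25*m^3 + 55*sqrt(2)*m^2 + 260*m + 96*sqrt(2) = (m - 8*sqrt(2))*(m - 6*sqrt(2))*(m + sqrt(2))*(sqrt(2)*m + 1)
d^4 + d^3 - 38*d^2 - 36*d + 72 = (d - 6)*(d - 1)*(d + 2)*(d + 6)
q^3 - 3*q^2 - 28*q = q*(q - 7)*(q + 4)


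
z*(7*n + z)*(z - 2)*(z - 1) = 7*n*z^3 - 21*n*z^2 + 14*n*z + z^4 - 3*z^3 + 2*z^2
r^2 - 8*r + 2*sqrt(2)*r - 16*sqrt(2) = (r - 8)*(r + 2*sqrt(2))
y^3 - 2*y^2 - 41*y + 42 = (y - 7)*(y - 1)*(y + 6)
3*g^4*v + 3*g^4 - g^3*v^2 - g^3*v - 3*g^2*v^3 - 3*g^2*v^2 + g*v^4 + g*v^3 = (-3*g + v)*(-g + v)*(g + v)*(g*v + g)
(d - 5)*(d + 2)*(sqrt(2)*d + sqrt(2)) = sqrt(2)*d^3 - 2*sqrt(2)*d^2 - 13*sqrt(2)*d - 10*sqrt(2)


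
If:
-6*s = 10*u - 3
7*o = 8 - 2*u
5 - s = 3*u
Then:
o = 5/28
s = -41/8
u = 27/8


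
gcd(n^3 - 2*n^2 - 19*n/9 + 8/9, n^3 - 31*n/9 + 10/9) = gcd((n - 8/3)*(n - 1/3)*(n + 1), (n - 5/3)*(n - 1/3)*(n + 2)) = n - 1/3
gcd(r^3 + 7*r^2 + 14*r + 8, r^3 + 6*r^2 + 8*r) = r^2 + 6*r + 8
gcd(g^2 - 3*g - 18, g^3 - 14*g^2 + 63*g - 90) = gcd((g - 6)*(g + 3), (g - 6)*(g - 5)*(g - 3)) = g - 6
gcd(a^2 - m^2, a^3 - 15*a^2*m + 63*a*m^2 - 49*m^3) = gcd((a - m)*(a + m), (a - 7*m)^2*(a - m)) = a - m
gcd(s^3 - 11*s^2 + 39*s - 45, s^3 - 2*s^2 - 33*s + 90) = s^2 - 8*s + 15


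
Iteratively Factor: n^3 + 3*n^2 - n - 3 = (n - 1)*(n^2 + 4*n + 3) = (n - 1)*(n + 3)*(n + 1)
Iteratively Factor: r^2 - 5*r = (r - 5)*(r)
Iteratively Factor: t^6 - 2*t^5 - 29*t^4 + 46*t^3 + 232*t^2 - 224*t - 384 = (t - 4)*(t^5 + 2*t^4 - 21*t^3 - 38*t^2 + 80*t + 96) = (t - 4)*(t + 1)*(t^4 + t^3 - 22*t^2 - 16*t + 96) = (t - 4)*(t + 1)*(t + 4)*(t^3 - 3*t^2 - 10*t + 24) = (t - 4)*(t - 2)*(t + 1)*(t + 4)*(t^2 - t - 12) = (t - 4)^2*(t - 2)*(t + 1)*(t + 4)*(t + 3)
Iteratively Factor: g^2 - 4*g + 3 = (g - 1)*(g - 3)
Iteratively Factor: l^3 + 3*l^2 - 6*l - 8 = (l + 1)*(l^2 + 2*l - 8) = (l - 2)*(l + 1)*(l + 4)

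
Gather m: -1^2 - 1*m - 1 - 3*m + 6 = 4 - 4*m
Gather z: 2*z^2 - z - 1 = 2*z^2 - z - 1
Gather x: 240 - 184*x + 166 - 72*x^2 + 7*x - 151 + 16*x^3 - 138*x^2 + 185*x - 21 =16*x^3 - 210*x^2 + 8*x + 234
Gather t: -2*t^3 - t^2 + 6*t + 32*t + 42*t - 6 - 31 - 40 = -2*t^3 - t^2 + 80*t - 77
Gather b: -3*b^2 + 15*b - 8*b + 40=-3*b^2 + 7*b + 40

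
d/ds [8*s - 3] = 8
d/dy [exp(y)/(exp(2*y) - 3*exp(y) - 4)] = (-exp(2*y) - 4)*exp(y)/(exp(4*y) - 6*exp(3*y) + exp(2*y) + 24*exp(y) + 16)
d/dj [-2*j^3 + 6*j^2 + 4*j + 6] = -6*j^2 + 12*j + 4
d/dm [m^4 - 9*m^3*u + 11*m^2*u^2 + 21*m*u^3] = 4*m^3 - 27*m^2*u + 22*m*u^2 + 21*u^3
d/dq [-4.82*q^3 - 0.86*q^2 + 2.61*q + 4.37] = -14.46*q^2 - 1.72*q + 2.61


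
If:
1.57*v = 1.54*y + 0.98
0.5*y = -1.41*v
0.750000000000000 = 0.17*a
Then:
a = 4.41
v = 0.17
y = -0.47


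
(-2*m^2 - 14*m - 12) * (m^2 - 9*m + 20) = -2*m^4 + 4*m^3 + 74*m^2 - 172*m - 240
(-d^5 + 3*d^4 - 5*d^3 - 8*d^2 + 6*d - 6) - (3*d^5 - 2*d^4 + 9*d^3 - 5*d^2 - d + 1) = -4*d^5 + 5*d^4 - 14*d^3 - 3*d^2 + 7*d - 7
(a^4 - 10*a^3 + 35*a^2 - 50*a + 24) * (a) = a^5 - 10*a^4 + 35*a^3 - 50*a^2 + 24*a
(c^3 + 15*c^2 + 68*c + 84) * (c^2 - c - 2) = c^5 + 14*c^4 + 51*c^3 - 14*c^2 - 220*c - 168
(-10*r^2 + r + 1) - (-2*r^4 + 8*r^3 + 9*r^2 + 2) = 2*r^4 - 8*r^3 - 19*r^2 + r - 1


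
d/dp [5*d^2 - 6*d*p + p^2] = -6*d + 2*p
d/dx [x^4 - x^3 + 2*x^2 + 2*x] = 4*x^3 - 3*x^2 + 4*x + 2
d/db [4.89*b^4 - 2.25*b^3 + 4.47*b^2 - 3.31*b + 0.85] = 19.56*b^3 - 6.75*b^2 + 8.94*b - 3.31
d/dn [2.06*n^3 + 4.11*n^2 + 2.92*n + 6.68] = 6.18*n^2 + 8.22*n + 2.92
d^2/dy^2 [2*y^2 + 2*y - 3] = 4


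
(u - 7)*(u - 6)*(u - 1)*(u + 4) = u^4 - 10*u^3 - u^2 + 178*u - 168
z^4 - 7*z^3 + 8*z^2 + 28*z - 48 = (z - 4)*(z - 3)*(z - 2)*(z + 2)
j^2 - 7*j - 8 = (j - 8)*(j + 1)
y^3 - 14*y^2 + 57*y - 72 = (y - 8)*(y - 3)^2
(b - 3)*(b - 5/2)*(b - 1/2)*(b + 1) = b^4 - 5*b^3 + 17*b^2/4 + 13*b/2 - 15/4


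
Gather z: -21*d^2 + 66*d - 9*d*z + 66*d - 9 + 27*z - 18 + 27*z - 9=-21*d^2 + 132*d + z*(54 - 9*d) - 36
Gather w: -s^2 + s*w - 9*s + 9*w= -s^2 - 9*s + w*(s + 9)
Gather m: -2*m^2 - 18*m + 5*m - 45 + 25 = -2*m^2 - 13*m - 20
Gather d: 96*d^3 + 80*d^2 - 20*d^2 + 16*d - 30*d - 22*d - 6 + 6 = 96*d^3 + 60*d^2 - 36*d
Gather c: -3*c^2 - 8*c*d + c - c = -3*c^2 - 8*c*d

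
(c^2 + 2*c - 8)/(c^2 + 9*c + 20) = (c - 2)/(c + 5)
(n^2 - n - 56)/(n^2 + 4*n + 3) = (n^2 - n - 56)/(n^2 + 4*n + 3)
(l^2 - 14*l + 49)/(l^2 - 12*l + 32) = (l^2 - 14*l + 49)/(l^2 - 12*l + 32)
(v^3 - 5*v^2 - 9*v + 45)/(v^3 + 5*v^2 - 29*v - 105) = (v - 3)/(v + 7)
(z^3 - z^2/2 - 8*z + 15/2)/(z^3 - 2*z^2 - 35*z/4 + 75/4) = 2*(z - 1)/(2*z - 5)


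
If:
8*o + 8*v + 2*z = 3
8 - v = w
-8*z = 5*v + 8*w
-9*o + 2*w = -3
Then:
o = 513/251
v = 76/251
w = 1932/251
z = -3959/502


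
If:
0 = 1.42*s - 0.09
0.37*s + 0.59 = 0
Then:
No Solution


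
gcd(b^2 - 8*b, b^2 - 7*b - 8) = b - 8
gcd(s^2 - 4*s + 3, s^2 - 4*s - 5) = 1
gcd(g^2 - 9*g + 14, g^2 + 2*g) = 1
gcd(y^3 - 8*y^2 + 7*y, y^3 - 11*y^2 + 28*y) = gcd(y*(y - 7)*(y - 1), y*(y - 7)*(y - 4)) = y^2 - 7*y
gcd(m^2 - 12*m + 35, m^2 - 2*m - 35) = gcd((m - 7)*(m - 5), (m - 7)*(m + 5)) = m - 7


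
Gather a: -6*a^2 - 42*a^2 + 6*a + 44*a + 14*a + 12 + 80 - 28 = -48*a^2 + 64*a + 64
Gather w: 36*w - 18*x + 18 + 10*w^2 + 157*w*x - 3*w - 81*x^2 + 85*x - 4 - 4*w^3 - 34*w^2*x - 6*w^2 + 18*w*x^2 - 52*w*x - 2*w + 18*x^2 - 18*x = -4*w^3 + w^2*(4 - 34*x) + w*(18*x^2 + 105*x + 31) - 63*x^2 + 49*x + 14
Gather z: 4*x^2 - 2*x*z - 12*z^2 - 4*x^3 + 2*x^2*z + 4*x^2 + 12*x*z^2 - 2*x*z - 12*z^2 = -4*x^3 + 8*x^2 + z^2*(12*x - 24) + z*(2*x^2 - 4*x)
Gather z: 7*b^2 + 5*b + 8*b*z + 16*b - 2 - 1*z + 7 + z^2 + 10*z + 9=7*b^2 + 21*b + z^2 + z*(8*b + 9) + 14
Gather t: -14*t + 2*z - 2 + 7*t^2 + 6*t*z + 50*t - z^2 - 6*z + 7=7*t^2 + t*(6*z + 36) - z^2 - 4*z + 5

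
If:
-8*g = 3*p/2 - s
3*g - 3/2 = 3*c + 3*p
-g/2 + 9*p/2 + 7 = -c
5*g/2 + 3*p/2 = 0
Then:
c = 11/4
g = 39/32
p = -65/32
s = 429/64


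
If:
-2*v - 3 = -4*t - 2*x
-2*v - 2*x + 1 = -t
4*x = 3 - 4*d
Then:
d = 3/4 - x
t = 4/3 - 4*x/3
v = 7/6 - 5*x/3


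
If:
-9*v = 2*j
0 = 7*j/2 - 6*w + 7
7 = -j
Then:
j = -7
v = 14/9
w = -35/12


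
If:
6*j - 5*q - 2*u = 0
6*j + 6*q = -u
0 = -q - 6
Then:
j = 7/3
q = -6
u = 22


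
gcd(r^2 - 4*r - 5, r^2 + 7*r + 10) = 1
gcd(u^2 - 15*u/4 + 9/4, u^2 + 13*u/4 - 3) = u - 3/4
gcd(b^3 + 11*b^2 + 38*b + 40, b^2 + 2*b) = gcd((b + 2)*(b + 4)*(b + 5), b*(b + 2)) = b + 2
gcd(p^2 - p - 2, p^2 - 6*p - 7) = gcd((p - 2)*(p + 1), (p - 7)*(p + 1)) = p + 1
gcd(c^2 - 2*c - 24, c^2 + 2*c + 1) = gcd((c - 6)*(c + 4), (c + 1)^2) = 1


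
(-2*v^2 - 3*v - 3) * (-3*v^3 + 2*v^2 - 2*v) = 6*v^5 + 5*v^4 + 7*v^3 + 6*v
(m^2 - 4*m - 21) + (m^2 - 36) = 2*m^2 - 4*m - 57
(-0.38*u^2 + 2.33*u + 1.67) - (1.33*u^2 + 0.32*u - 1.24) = -1.71*u^2 + 2.01*u + 2.91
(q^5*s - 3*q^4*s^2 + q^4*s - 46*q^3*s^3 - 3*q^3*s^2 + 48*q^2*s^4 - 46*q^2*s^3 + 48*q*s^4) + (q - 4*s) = q^5*s - 3*q^4*s^2 + q^4*s - 46*q^3*s^3 - 3*q^3*s^2 + 48*q^2*s^4 - 46*q^2*s^3 + 48*q*s^4 + q - 4*s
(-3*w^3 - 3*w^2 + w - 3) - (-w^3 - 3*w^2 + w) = -2*w^3 - 3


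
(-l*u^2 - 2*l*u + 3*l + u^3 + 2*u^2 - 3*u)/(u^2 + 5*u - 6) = (-l*u - 3*l + u^2 + 3*u)/(u + 6)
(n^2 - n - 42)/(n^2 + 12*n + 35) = (n^2 - n - 42)/(n^2 + 12*n + 35)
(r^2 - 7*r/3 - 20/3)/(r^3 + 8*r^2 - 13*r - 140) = (r + 5/3)/(r^2 + 12*r + 35)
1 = 1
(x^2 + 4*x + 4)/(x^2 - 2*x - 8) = (x + 2)/(x - 4)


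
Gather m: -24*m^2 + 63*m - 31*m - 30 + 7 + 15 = -24*m^2 + 32*m - 8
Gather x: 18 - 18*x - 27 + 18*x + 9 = 0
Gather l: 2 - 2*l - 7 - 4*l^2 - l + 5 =-4*l^2 - 3*l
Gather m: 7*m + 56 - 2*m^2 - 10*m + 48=-2*m^2 - 3*m + 104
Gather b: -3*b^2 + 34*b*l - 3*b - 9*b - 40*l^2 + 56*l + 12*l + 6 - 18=-3*b^2 + b*(34*l - 12) - 40*l^2 + 68*l - 12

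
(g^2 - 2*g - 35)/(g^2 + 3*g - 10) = (g - 7)/(g - 2)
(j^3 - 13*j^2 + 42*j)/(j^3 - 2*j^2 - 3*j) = (-j^2 + 13*j - 42)/(-j^2 + 2*j + 3)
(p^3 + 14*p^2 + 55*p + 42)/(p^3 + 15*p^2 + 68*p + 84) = (p + 1)/(p + 2)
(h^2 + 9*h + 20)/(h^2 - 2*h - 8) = (h^2 + 9*h + 20)/(h^2 - 2*h - 8)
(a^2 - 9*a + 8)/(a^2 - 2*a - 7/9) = 9*(-a^2 + 9*a - 8)/(-9*a^2 + 18*a + 7)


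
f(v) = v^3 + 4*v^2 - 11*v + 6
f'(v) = 3*v^2 + 8*v - 11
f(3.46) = 57.25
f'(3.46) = 52.59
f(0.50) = 1.62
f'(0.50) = -6.25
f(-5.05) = 34.77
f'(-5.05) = 25.11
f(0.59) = 1.11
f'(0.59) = -5.24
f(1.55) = 2.28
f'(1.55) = 8.61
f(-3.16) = 49.15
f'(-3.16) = -6.32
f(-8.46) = -220.15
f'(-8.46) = 136.03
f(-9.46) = -378.56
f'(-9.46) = 181.79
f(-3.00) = 48.00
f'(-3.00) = -8.00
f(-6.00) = 0.00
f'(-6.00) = 49.00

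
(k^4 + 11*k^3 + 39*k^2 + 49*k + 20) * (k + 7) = k^5 + 18*k^4 + 116*k^3 + 322*k^2 + 363*k + 140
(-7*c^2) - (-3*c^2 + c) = -4*c^2 - c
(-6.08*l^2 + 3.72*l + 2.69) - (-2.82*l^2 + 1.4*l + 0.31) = -3.26*l^2 + 2.32*l + 2.38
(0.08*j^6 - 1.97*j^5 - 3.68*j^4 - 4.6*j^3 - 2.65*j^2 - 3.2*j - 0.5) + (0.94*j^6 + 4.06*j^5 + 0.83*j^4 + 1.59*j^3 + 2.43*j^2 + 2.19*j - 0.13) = 1.02*j^6 + 2.09*j^5 - 2.85*j^4 - 3.01*j^3 - 0.22*j^2 - 1.01*j - 0.63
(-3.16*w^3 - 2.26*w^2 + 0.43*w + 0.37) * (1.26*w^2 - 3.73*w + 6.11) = -3.9816*w^5 + 8.9392*w^4 - 10.336*w^3 - 14.9463*w^2 + 1.2472*w + 2.2607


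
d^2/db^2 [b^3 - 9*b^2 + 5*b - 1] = 6*b - 18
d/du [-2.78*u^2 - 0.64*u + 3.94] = -5.56*u - 0.64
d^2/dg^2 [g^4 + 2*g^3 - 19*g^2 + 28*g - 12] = 12*g^2 + 12*g - 38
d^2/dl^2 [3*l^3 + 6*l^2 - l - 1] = 18*l + 12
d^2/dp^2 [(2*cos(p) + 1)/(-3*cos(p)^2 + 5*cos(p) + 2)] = (81*(1 - cos(2*p))^2*cos(p)/2 + 33*(1 - cos(2*p))^2/2 + cos(p)/4 + 107*cos(2*p)/2 + 135*cos(3*p)/4 - 9*cos(5*p) - 69/2)/((cos(p) - 2)^3*(3*cos(p) + 1)^3)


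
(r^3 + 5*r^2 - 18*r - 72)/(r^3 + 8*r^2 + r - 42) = (r^2 + 2*r - 24)/(r^2 + 5*r - 14)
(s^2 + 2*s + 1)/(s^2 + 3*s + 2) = (s + 1)/(s + 2)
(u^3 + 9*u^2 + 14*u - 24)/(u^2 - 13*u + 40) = (u^3 + 9*u^2 + 14*u - 24)/(u^2 - 13*u + 40)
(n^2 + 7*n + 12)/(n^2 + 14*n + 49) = (n^2 + 7*n + 12)/(n^2 + 14*n + 49)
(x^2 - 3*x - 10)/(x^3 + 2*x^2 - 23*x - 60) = (x + 2)/(x^2 + 7*x + 12)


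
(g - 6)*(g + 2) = g^2 - 4*g - 12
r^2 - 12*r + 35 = (r - 7)*(r - 5)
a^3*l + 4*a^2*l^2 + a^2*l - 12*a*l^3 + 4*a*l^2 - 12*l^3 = (a - 2*l)*(a + 6*l)*(a*l + l)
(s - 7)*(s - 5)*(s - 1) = s^3 - 13*s^2 + 47*s - 35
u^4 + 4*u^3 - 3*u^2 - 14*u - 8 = (u - 2)*(u + 1)^2*(u + 4)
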